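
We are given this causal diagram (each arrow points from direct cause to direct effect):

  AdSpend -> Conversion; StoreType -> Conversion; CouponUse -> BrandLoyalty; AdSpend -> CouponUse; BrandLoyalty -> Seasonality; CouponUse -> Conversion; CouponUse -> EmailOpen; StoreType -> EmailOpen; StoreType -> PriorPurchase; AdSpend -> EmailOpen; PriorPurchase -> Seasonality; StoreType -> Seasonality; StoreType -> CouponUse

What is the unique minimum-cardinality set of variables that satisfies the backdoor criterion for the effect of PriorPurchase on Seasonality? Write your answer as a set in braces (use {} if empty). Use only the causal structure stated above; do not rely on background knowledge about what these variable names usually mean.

{StoreType}

Variables eligible for adjustment (non-descendants of PriorPurchase, excluding PriorPurchase and Seasonality): {AdSpend, BrandLoyalty, Conversion, CouponUse, EmailOpen, StoreType}.
Backdoor paths from PriorPurchase to Seasonality:
  P1: PriorPurchase <- StoreType -> CouponUse -> BrandLoyalty -> Seasonality
  P2: PriorPurchase <- StoreType -> EmailOpen <- AdSpend -> CouponUse -> BrandLoyalty -> Seasonality
  P3: PriorPurchase <- StoreType -> EmailOpen <- AdSpend -> Conversion <- CouponUse -> BrandLoyalty -> Seasonality
  P4: PriorPurchase <- StoreType -> EmailOpen <- CouponUse -> BrandLoyalty -> Seasonality
  P5: PriorPurchase <- StoreType -> Conversion <- AdSpend -> CouponUse -> BrandLoyalty -> Seasonality
  P6: PriorPurchase <- StoreType -> Conversion <- AdSpend -> EmailOpen <- CouponUse -> BrandLoyalty -> Seasonality
  P7: PriorPurchase <- StoreType -> Conversion <- CouponUse -> BrandLoyalty -> Seasonality
  P8: PriorPurchase <- StoreType -> Seasonality
The empty set is not sufficient: P1 (PriorPurchase <- StoreType -> CouponUse -> BrandLoyalty -> Seasonality) has no collider blocking it and no conditioned non-collider, so it is open.
Try {StoreType}:
  P1: blocked at fork node StoreType ∈ conditioning set.
  P2: blocked at fork node StoreType ∈ conditioning set.
  P3: blocked at fork node StoreType ∈ conditioning set.
  P4: blocked at fork node StoreType ∈ conditioning set.
  P5: blocked at fork node StoreType ∈ conditioning set.
  P6: blocked at fork node StoreType ∈ conditioning set.
  P7: blocked at fork node StoreType ∈ conditioning set.
  P8: blocked at fork node StoreType ∈ conditioning set.
{StoreType} contains no descendant of PriorPurchase and blocks every backdoor path.
No other singleton works — e.g. {AdSpend} leaves P1 open — so {StoreType} is the unique smallest valid adjustment set.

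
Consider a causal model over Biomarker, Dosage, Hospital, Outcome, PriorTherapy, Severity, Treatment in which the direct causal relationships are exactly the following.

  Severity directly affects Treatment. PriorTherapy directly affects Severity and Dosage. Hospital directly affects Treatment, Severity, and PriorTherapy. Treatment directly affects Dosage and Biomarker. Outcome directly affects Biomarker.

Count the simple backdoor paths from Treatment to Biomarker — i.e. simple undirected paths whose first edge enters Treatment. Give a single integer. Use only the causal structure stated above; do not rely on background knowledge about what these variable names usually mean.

0

A backdoor path from Treatment to Biomarker is any simple undirected path whose first edge points into Treatment (i.e. leaves Treatment via a parent).
Parents of Treatment: {Hospital, Severity}.
No simple path from any parent of Treatment reaches Biomarker without revisiting Treatment, so there are no backdoor paths.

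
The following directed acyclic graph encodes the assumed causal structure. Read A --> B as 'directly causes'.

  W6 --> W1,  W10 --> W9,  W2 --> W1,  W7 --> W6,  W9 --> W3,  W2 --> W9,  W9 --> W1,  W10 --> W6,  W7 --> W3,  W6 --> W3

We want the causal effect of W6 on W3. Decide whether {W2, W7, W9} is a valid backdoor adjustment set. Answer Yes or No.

Yes

Backdoor paths from W6 to W3 (paths whose first edge points into W6):
  P1: W6 <- W7 -> W3
  P2: W6 <- W10 -> W9 -> W3
Condition 1 (no descendant of W6 in the set): holds — descendants of W6 are {W1, W3}; none are in {W2, W7, W9}.
Condition 2 (every backdoor path blocked by {W2, W7, W9}):
  P1: blocked at fork node W7 ∈ conditioning set.
  P2: blocked at chain node W9 ∈ conditioning set.
{W2, W7, W9} satisfies the backdoor criterion.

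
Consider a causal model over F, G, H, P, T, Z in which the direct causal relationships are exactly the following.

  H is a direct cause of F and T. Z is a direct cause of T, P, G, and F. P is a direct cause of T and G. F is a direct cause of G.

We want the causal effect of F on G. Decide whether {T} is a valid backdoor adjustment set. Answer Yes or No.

Backdoor paths from F to G (paths whose first edge points into F):
  P1: F <- H -> T <- Z -> P -> G
  P2: F <- H -> T <- Z -> G
  P3: F <- H -> T <- P <- Z -> G
  P4: F <- H -> T <- P -> G
  P5: F <- Z -> P -> G
  P6: F <- Z -> T <- P -> G
  P7: F <- Z -> G
Condition 1 (no descendant of F in the set): holds — descendants of F are {G}; none are in {T}.
Condition 2 (every backdoor path blocked by {T}):
  P1: open — collider(s) T are conditioned on (or have a conditioned descendant) and no non-collider on the path is in the set.
  P2: open — collider(s) T are conditioned on (or have a conditioned descendant) and no non-collider on the path is in the set.
  P3: open — collider(s) T are conditioned on (or have a conditioned descendant) and no non-collider on the path is in the set.
  P4: open — collider(s) T are conditioned on (or have a conditioned descendant) and no non-collider on the path is in the set.
  P5: open — no interior node is in the conditioning set.
  P6: open — collider(s) T are conditioned on (or have a conditioned descendant) and no non-collider on the path is in the set.
  P7: open — no interior node is in the conditioning set.
{T} does not satisfy the backdoor criterion.

No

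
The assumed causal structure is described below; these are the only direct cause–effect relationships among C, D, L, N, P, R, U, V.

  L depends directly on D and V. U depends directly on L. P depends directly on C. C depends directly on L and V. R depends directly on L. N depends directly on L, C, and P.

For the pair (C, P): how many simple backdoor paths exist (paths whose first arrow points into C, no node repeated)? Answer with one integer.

A backdoor path from C to P is any simple undirected path whose first edge points into C (i.e. leaves C via a parent).
Parents of C: {L, V}.
Enumerating:
  P1: C <- V -> L -> N <- P
  P2: C <- L -> N <- P
That exhausts the simple backdoor paths. Count: 2.

2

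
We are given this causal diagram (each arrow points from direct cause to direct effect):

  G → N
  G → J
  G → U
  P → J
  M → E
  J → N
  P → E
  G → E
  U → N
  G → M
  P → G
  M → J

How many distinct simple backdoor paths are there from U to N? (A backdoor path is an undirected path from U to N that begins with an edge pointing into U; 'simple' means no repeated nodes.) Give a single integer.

8

A backdoor path from U to N is any simple undirected path whose first edge points into U (i.e. leaves U via a parent).
Parents of U: {G}.
Enumerating:
  P1: U <- G <- P -> J -> N
  P2: U <- G <- P -> E <- M -> J -> N
  P3: U <- G -> M -> J -> N
  P4: U <- G -> M -> E <- P -> J -> N
  P5: U <- G -> J -> N
  P6: U <- G -> E <- P -> J -> N
  P7: U <- G -> E <- M -> J -> N
  P8: U <- G -> N
That exhausts the simple backdoor paths. Count: 8.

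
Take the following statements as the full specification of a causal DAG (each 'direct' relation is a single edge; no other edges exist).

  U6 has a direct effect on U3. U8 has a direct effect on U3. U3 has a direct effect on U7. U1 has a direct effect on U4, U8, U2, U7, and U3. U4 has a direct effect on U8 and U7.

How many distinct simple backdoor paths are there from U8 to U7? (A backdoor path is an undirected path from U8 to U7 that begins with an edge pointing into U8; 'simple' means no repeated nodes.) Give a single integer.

6

A backdoor path from U8 to U7 is any simple undirected path whose first edge points into U8 (i.e. leaves U8 via a parent).
Parents of U8: {U1, U4}.
Enumerating:
  P1: U8 <- U1 -> U4 -> U7
  P2: U8 <- U1 -> U3 -> U7
  P3: U8 <- U1 -> U7
  P4: U8 <- U4 <- U1 -> U3 -> U7
  P5: U8 <- U4 <- U1 -> U7
  P6: U8 <- U4 -> U7
That exhausts the simple backdoor paths. Count: 6.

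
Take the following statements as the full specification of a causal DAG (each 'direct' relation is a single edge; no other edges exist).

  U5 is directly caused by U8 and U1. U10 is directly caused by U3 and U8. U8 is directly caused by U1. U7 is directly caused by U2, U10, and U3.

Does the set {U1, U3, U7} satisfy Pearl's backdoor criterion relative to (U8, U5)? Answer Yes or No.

Backdoor paths from U8 to U5 (paths whose first edge points into U8):
  P1: U8 <- U1 -> U5
Condition 1 (no descendant of U8 in the set): FAILS — U7 is a descendant of U8.
Condition 2 (every backdoor path blocked by {U1, U3, U7}):
  P1: blocked at fork node U1 ∈ conditioning set.
{U1, U3, U7} does not satisfy the backdoor criterion.

No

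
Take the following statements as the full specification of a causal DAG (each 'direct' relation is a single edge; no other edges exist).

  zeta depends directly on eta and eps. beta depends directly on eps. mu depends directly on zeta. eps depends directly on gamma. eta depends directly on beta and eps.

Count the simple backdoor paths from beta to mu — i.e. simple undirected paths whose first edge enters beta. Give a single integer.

2

A backdoor path from beta to mu is any simple undirected path whose first edge points into beta (i.e. leaves beta via a parent).
Parents of beta: {eps}.
Enumerating:
  P1: beta <- eps -> eta -> zeta -> mu
  P2: beta <- eps -> zeta -> mu
That exhausts the simple backdoor paths. Count: 2.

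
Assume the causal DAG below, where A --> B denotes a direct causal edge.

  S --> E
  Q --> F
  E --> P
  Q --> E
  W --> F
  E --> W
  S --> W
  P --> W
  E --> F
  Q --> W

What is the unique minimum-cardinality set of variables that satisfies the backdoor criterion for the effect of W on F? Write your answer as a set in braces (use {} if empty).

{E, Q}

Variables eligible for adjustment (non-descendants of W, excluding W and F): {E, P, Q, S}.
Backdoor paths from W to F:
  P1: W <- S -> E <- Q -> F
  P2: W <- S -> E -> F
  P3: W <- Q -> E -> F
  P4: W <- Q -> F
  P5: W <- E <- Q -> F
  P6: W <- E -> F
  P7: W <- P <- E <- Q -> F
  P8: W <- P <- E -> F
The empty set is not sufficient: P2 (W <- S -> E -> F) has no collider blocking it and no conditioned non-collider, so it is open.
Try {E, Q}:
  P1: blocked at fork node Q ∈ conditioning set.
  P2: blocked at chain node E ∈ conditioning set.
  P3: blocked at fork node Q ∈ conditioning set.
  P4: blocked at fork node Q ∈ conditioning set.
  P5: blocked at chain node E ∈ conditioning set.
  P6: blocked at fork node E ∈ conditioning set.
  P7: blocked at chain node E ∈ conditioning set.
  P8: blocked at fork node E ∈ conditioning set.
{E, Q} contains no descendant of W and blocks every backdoor path.
Every element of {E, Q} is needed (dropping E leaves P2 open; dropping Q leaves P1 open), so no proper subset is valid.
Among all size-2 subsets of the eligible variables, only {E, Q} blocks every backdoor path, so it is the unique smallest valid adjustment set.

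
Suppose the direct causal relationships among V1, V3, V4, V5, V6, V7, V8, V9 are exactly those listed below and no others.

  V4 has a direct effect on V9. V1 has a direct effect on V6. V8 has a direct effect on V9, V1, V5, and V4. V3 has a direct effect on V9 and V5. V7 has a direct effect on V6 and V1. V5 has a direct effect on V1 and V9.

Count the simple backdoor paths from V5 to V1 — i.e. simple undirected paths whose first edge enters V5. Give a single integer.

3

A backdoor path from V5 to V1 is any simple undirected path whose first edge points into V5 (i.e. leaves V5 via a parent).
Parents of V5: {V3, V8}.
Enumerating:
  P1: V5 <- V3 -> V9 <- V8 -> V1
  P2: V5 <- V3 -> V9 <- V4 <- V8 -> V1
  P3: V5 <- V8 -> V1
That exhausts the simple backdoor paths. Count: 3.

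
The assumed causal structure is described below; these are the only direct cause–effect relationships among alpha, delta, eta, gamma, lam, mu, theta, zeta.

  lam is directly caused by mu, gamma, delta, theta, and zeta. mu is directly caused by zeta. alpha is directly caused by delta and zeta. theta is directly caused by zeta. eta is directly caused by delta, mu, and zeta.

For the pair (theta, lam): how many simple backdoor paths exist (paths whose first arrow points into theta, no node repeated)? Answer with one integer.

A backdoor path from theta to lam is any simple undirected path whose first edge points into theta (i.e. leaves theta via a parent).
Parents of theta: {zeta}.
Enumerating:
  P1: theta <- zeta -> mu -> eta <- delta -> lam
  P2: theta <- zeta -> mu -> lam
  P3: theta <- zeta -> alpha <- delta -> eta <- mu -> lam
  P4: theta <- zeta -> alpha <- delta -> lam
  P5: theta <- zeta -> eta <- delta -> lam
  P6: theta <- zeta -> eta <- mu -> lam
  P7: theta <- zeta -> lam
That exhausts the simple backdoor paths. Count: 7.

7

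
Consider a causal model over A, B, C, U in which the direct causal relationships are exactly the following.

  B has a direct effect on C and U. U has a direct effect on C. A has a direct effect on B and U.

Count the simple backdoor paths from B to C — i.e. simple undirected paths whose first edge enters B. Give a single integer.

1

A backdoor path from B to C is any simple undirected path whose first edge points into B (i.e. leaves B via a parent).
Parents of B: {A}.
Enumerating:
  P1: B <- A -> U -> C
That exhausts the simple backdoor paths. Count: 1.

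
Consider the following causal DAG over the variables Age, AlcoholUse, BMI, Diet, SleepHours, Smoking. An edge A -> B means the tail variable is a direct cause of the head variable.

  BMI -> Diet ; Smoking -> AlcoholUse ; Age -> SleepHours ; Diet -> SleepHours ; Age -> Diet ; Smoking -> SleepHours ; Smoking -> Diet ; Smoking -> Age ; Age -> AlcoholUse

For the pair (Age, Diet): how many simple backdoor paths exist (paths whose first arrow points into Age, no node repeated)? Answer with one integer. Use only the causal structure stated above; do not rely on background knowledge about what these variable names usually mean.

2

A backdoor path from Age to Diet is any simple undirected path whose first edge points into Age (i.e. leaves Age via a parent).
Parents of Age: {Smoking}.
Enumerating:
  P1: Age <- Smoking -> Diet
  P2: Age <- Smoking -> SleepHours <- Diet
That exhausts the simple backdoor paths. Count: 2.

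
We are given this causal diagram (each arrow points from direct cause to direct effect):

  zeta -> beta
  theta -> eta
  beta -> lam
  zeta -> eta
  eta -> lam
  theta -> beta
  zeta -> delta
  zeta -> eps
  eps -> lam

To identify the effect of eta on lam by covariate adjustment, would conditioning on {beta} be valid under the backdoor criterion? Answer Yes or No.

No

Backdoor paths from eta to lam (paths whose first edge points into eta):
  P1: eta <- zeta -> eps -> lam
  P2: eta <- zeta -> beta -> lam
  P3: eta <- theta -> beta <- zeta -> eps -> lam
  P4: eta <- theta -> beta -> lam
Condition 1 (no descendant of eta in the set): holds — descendants of eta are {lam}; none are in {beta}.
Condition 2 (every backdoor path blocked by {beta}):
  P1: open — no interior node is in the conditioning set.
  P2: blocked at chain node beta ∈ conditioning set.
  P3: open — collider(s) beta are conditioned on (or have a conditioned descendant) and no non-collider on the path is in the set.
  P4: blocked at chain node beta ∈ conditioning set.
{beta} does not satisfy the backdoor criterion.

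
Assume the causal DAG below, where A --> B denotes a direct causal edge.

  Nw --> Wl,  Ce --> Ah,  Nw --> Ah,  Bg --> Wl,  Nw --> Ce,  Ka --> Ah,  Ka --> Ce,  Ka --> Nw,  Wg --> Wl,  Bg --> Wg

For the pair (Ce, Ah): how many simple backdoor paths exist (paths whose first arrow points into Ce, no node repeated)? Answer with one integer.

4

A backdoor path from Ce to Ah is any simple undirected path whose first edge points into Ce (i.e. leaves Ce via a parent).
Parents of Ce: {Ka, Nw}.
Enumerating:
  P1: Ce <- Ka -> Nw -> Ah
  P2: Ce <- Ka -> Ah
  P3: Ce <- Nw <- Ka -> Ah
  P4: Ce <- Nw -> Ah
That exhausts the simple backdoor paths. Count: 4.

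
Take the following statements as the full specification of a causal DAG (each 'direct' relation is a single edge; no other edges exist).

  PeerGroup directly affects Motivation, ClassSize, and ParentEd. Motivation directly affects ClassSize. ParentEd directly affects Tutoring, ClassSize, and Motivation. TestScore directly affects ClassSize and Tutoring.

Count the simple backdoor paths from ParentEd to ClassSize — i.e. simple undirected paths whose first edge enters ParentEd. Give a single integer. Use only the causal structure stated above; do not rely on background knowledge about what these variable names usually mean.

2

A backdoor path from ParentEd to ClassSize is any simple undirected path whose first edge points into ParentEd (i.e. leaves ParentEd via a parent).
Parents of ParentEd: {PeerGroup}.
Enumerating:
  P1: ParentEd <- PeerGroup -> Motivation -> ClassSize
  P2: ParentEd <- PeerGroup -> ClassSize
That exhausts the simple backdoor paths. Count: 2.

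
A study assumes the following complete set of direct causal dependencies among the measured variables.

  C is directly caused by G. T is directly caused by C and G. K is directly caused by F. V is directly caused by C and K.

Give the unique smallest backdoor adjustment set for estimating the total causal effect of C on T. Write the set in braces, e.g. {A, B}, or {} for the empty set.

{G}

Variables eligible for adjustment (non-descendants of C, excluding C and T): {F, G, K}.
Backdoor paths from C to T:
  P1: C <- G -> T
The empty set is not sufficient: P1 (C <- G -> T) has no collider blocking it and no conditioned non-collider, so it is open.
Try {G}:
  P1: blocked at fork node G ∈ conditioning set.
{G} contains no descendant of C and blocks every backdoor path.
No other singleton works — e.g. {F} leaves P1 open — so {G} is the unique smallest valid adjustment set.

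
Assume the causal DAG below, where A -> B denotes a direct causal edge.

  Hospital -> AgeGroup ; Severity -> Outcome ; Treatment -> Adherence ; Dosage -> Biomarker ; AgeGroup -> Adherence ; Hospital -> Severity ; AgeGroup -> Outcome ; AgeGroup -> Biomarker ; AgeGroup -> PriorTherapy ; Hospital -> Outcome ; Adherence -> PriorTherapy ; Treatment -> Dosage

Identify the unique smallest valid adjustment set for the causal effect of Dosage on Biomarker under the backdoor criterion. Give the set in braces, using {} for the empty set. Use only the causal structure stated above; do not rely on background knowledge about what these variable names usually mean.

{}

Variables eligible for adjustment (non-descendants of Dosage, excluding Dosage and Biomarker): {Adherence, AgeGroup, Hospital, Outcome, PriorTherapy, Severity, Treatment}.
Backdoor paths from Dosage to Biomarker:
  P1: Dosage <- Treatment -> Adherence <- AgeGroup -> Biomarker
  P2: Dosage <- Treatment -> Adherence -> PriorTherapy <- AgeGroup -> Biomarker
Each backdoor path contains an unconditioned collider, so every path is already blocked with the empty conditioning set:
  P1: blocked at collider Adherence (neither it nor any descendant is in the conditioning set).
  P2: blocked at collider PriorTherapy (neither it nor any descendant is in the conditioning set).
The empty set is therefore the unique smallest valid set.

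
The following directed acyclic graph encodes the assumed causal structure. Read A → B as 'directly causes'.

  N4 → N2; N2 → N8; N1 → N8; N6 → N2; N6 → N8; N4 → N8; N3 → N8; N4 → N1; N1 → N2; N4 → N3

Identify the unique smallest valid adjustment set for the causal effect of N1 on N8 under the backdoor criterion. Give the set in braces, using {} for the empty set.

Variables eligible for adjustment (non-descendants of N1, excluding N1 and N8): {N3, N4, N6}.
Backdoor paths from N1 to N8:
  P1: N1 <- N4 -> N3 -> N8
  P2: N1 <- N4 -> N2 <- N6 -> N8
  P3: N1 <- N4 -> N2 -> N8
  P4: N1 <- N4 -> N8
The empty set is not sufficient: P1 (N1 <- N4 -> N3 -> N8) has no collider blocking it and no conditioned non-collider, so it is open.
Try {N4}:
  P1: blocked at fork node N4 ∈ conditioning set.
  P2: blocked at fork node N4 ∈ conditioning set.
  P3: blocked at fork node N4 ∈ conditioning set.
  P4: blocked at fork node N4 ∈ conditioning set.
{N4} contains no descendant of N1 and blocks every backdoor path.
No other singleton works — e.g. {N6} leaves P1 open — so {N4} is the unique smallest valid adjustment set.

{N4}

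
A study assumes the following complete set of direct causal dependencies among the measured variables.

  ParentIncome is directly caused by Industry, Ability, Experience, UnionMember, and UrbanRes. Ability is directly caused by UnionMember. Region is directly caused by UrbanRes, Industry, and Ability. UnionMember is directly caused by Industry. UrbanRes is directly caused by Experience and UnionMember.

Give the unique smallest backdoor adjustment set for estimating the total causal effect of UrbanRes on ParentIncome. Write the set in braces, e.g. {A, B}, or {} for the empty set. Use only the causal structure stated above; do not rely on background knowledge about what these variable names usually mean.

{Experience, UnionMember}

Variables eligible for adjustment (non-descendants of UrbanRes, excluding UrbanRes and ParentIncome): {Ability, Experience, Industry, UnionMember}.
Backdoor paths from UrbanRes to ParentIncome:
  P1: UrbanRes <- UnionMember <- Industry -> ParentIncome
  P2: UrbanRes <- UnionMember <- Industry -> Region <- Ability -> ParentIncome
  P3: UrbanRes <- UnionMember -> Ability -> ParentIncome
  P4: UrbanRes <- UnionMember -> Ability -> Region <- Industry -> ParentIncome
  P5: UrbanRes <- UnionMember -> ParentIncome
  P6: UrbanRes <- Experience -> ParentIncome
The empty set is not sufficient: P1 (UrbanRes <- UnionMember <- Industry -> ParentIncome) has no collider blocking it and no conditioned non-collider, so it is open.
Try {Experience, UnionMember}:
  P1: blocked at chain node UnionMember ∈ conditioning set.
  P2: blocked at chain node UnionMember ∈ conditioning set.
  P3: blocked at fork node UnionMember ∈ conditioning set.
  P4: blocked at fork node UnionMember ∈ conditioning set.
  P5: blocked at fork node UnionMember ∈ conditioning set.
  P6: blocked at fork node Experience ∈ conditioning set.
{Experience, UnionMember} contains no descendant of UrbanRes and blocks every backdoor path.
Every element of {Experience, UnionMember} is needed (dropping Experience leaves P6 open; dropping UnionMember leaves P1 open), so no proper subset is valid.
Among all size-2 subsets of the eligible variables, only {Experience, UnionMember} blocks every backdoor path, so it is the unique smallest valid adjustment set.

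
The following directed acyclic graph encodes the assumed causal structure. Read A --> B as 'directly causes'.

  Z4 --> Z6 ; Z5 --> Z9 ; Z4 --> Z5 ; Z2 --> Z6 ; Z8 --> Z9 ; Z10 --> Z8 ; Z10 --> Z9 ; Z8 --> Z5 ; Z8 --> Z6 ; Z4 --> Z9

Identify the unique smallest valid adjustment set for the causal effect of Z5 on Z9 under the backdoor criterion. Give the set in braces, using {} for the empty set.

{Z4, Z8}

Variables eligible for adjustment (non-descendants of Z5, excluding Z5 and Z9): {Z10, Z2, Z4, Z6, Z8}.
Backdoor paths from Z5 to Z9:
  P1: Z5 <- Z8 <- Z10 -> Z9
  P2: Z5 <- Z8 -> Z6 <- Z4 -> Z9
  P3: Z5 <- Z8 -> Z9
  P4: Z5 <- Z4 -> Z6 <- Z8 <- Z10 -> Z9
  P5: Z5 <- Z4 -> Z6 <- Z8 -> Z9
  P6: Z5 <- Z4 -> Z9
The empty set is not sufficient: P1 (Z5 <- Z8 <- Z10 -> Z9) has no collider blocking it and no conditioned non-collider, so it is open.
Try {Z4, Z8}:
  P1: blocked at chain node Z8 ∈ conditioning set.
  P2: blocked at fork node Z8 ∈ conditioning set.
  P3: blocked at fork node Z8 ∈ conditioning set.
  P4: blocked at fork node Z4 ∈ conditioning set.
  P5: blocked at fork node Z4 ∈ conditioning set.
  P6: blocked at fork node Z4 ∈ conditioning set.
{Z4, Z8} contains no descendant of Z5 and blocks every backdoor path.
Every element of {Z4, Z8} is needed (dropping Z4 leaves P6 open; dropping Z8 leaves P1 open), so no proper subset is valid.
Among all size-2 subsets of the eligible variables, only {Z4, Z8} blocks every backdoor path, so it is the unique smallest valid adjustment set.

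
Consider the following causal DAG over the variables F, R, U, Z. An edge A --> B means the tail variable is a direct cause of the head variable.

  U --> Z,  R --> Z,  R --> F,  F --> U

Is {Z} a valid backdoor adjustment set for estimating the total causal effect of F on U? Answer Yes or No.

No

Backdoor paths from F to U (paths whose first edge points into F):
  P1: F <- R -> Z <- U
Condition 1 (no descendant of F in the set): FAILS — Z is a descendant of F.
Condition 2 (every backdoor path blocked by {Z}):
  P1: open — collider(s) Z are conditioned on (or have a conditioned descendant) and no non-collider on the path is in the set.
{Z} does not satisfy the backdoor criterion.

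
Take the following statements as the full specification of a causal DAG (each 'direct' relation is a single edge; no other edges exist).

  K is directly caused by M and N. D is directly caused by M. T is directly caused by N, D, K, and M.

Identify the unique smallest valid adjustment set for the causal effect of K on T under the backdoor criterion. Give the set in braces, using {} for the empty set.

Variables eligible for adjustment (non-descendants of K, excluding K and T): {D, M, N}.
Backdoor paths from K to T:
  P1: K <- M -> D -> T
  P2: K <- M -> T
  P3: K <- N -> T
The empty set is not sufficient: P1 (K <- M -> D -> T) has no collider blocking it and no conditioned non-collider, so it is open.
Try {M, N}:
  P1: blocked at fork node M ∈ conditioning set.
  P2: blocked at fork node M ∈ conditioning set.
  P3: blocked at fork node N ∈ conditioning set.
{M, N} contains no descendant of K and blocks every backdoor path.
Every element of {M, N} is needed (dropping M leaves P1 open; dropping N leaves P3 open), so no proper subset is valid.
Among all size-2 subsets of the eligible variables, only {M, N} blocks every backdoor path, so it is the unique smallest valid adjustment set.

{M, N}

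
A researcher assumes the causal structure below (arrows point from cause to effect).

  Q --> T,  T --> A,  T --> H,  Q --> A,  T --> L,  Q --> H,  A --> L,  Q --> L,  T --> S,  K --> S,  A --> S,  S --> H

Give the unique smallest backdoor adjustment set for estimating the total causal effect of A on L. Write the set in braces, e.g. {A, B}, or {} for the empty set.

Variables eligible for adjustment (non-descendants of A, excluding A and L): {K, Q, T}.
Backdoor paths from A to L:
  P1: A <- Q -> T -> L
  P2: A <- Q -> H <- T -> L
  P3: A <- Q -> H <- S <- T -> L
  P4: A <- Q -> L
  P5: A <- T <- Q -> L
  P6: A <- T -> S -> H <- Q -> L
  P7: A <- T -> H <- Q -> L
  P8: A <- T -> L
The empty set is not sufficient: P1 (A <- Q -> T -> L) has no collider blocking it and no conditioned non-collider, so it is open.
Try {Q, T}:
  P1: blocked at fork node Q ∈ conditioning set.
  P2: blocked at fork node Q ∈ conditioning set.
  P3: blocked at fork node Q ∈ conditioning set.
  P4: blocked at fork node Q ∈ conditioning set.
  P5: blocked at chain node T ∈ conditioning set.
  P6: blocked at fork node T ∈ conditioning set.
  P7: blocked at fork node T ∈ conditioning set.
  P8: blocked at fork node T ∈ conditioning set.
{Q, T} contains no descendant of A and blocks every backdoor path.
Every element of {Q, T} is needed (dropping Q leaves P4 open; dropping T leaves P8 open), so no proper subset is valid.
Among all size-2 subsets of the eligible variables, only {Q, T} blocks every backdoor path, so it is the unique smallest valid adjustment set.

{Q, T}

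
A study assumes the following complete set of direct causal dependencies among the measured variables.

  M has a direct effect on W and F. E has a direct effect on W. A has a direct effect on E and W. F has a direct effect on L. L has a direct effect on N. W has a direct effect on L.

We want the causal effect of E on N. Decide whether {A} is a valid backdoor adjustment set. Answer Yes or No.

Backdoor paths from E to N (paths whose first edge points into E):
  P1: E <- A -> W <- M -> F -> L -> N
  P2: E <- A -> W -> L -> N
Condition 1 (no descendant of E in the set): holds — descendants of E are {L, N, W}; none are in {A}.
Condition 2 (every backdoor path blocked by {A}):
  P1: blocked at fork node A ∈ conditioning set.
  P2: blocked at fork node A ∈ conditioning set.
{A} satisfies the backdoor criterion.

Yes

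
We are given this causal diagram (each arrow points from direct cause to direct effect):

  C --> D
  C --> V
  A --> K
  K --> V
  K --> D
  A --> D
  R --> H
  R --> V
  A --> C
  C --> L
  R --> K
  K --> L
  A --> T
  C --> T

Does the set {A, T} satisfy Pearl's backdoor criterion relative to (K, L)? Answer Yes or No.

Yes

Backdoor paths from K to L (paths whose first edge points into K):
  P1: K <- A -> C -> L
  P2: K <- A -> D <- C -> L
  P3: K <- A -> T <- C -> L
  P4: K <- R -> V <- C -> L
Condition 1 (no descendant of K in the set): holds — descendants of K are {D, L, V}; none are in {A, T}.
Condition 2 (every backdoor path blocked by {A, T}):
  P1: blocked at fork node A ∈ conditioning set.
  P2: blocked at fork node A ∈ conditioning set.
  P3: blocked at fork node A ∈ conditioning set.
  P4: blocked at collider V (neither it nor any descendant is in the conditioning set).
{A, T} satisfies the backdoor criterion.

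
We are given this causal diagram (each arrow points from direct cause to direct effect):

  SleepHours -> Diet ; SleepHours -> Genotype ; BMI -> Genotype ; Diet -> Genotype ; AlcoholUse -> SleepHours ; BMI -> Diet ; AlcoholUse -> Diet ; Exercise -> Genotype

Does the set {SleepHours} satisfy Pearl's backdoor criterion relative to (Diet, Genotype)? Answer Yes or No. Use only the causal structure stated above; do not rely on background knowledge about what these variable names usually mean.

No

Backdoor paths from Diet to Genotype (paths whose first edge points into Diet):
  P1: Diet <- AlcoholUse -> SleepHours -> Genotype
  P2: Diet <- BMI -> Genotype
  P3: Diet <- SleepHours -> Genotype
Condition 1 (no descendant of Diet in the set): holds — descendants of Diet are {Genotype}; none are in {SleepHours}.
Condition 2 (every backdoor path blocked by {SleepHours}):
  P1: blocked at chain node SleepHours ∈ conditioning set.
  P2: open — no interior node is in the conditioning set.
  P3: blocked at fork node SleepHours ∈ conditioning set.
{SleepHours} does not satisfy the backdoor criterion.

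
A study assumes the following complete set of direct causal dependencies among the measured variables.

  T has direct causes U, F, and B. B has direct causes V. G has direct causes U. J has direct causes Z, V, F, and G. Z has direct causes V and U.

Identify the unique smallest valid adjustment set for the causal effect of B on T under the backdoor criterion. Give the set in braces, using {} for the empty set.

{}

Variables eligible for adjustment (non-descendants of B, excluding B and T): {F, G, J, U, V, Z}.
Backdoor paths from B to T:
  P1: B <- V -> Z <- U -> G -> J <- F -> T
  P2: B <- V -> Z <- U -> T
  P3: B <- V -> Z -> J <- F -> T
  P4: B <- V -> Z -> J <- G <- U -> T
  P5: B <- V -> J <- F -> T
  P6: B <- V -> J <- G <- U -> T
  P7: B <- V -> J <- Z <- U -> T
Each backdoor path contains an unconditioned collider, so every path is already blocked with the empty conditioning set:
  P1: blocked at collider Z (neither it nor any descendant is in the conditioning set).
  P2: blocked at collider Z (neither it nor any descendant is in the conditioning set).
  P3: blocked at collider J (neither it nor any descendant is in the conditioning set).
  P4: blocked at collider J (neither it nor any descendant is in the conditioning set).
  P5: blocked at collider J (neither it nor any descendant is in the conditioning set).
  P6: blocked at collider J (neither it nor any descendant is in the conditioning set).
  P7: blocked at collider J (neither it nor any descendant is in the conditioning set).
The empty set is therefore the unique smallest valid set.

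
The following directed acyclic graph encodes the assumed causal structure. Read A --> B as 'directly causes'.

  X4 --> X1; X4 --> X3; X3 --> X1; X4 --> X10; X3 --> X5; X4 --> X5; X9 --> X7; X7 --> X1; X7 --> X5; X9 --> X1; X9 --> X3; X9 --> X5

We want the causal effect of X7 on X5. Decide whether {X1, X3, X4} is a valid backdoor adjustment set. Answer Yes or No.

Backdoor paths from X7 to X5 (paths whose first edge points into X7):
  P1: X7 <- X9 -> X3 <- X4 -> X5
  P2: X7 <- X9 -> X3 -> X5
  P3: X7 <- X9 -> X3 -> X1 <- X4 -> X5
  P4: X7 <- X9 -> X5
  P5: X7 <- X9 -> X1 <- X4 -> X3 -> X5
  P6: X7 <- X9 -> X1 <- X4 -> X5
  P7: X7 <- X9 -> X1 <- X3 <- X4 -> X5
  P8: X7 <- X9 -> X1 <- X3 -> X5
Condition 1 (no descendant of X7 in the set): FAILS — X1 is a descendant of X7.
Condition 2 (every backdoor path blocked by {X1, X3, X4}):
  P1: blocked at fork node X4 ∈ conditioning set.
  P2: blocked at chain node X3 ∈ conditioning set.
  P3: blocked at chain node X3 ∈ conditioning set.
  P4: open — no interior node is in the conditioning set.
  P5: blocked at fork node X4 ∈ conditioning set.
  P6: blocked at fork node X4 ∈ conditioning set.
  P7: blocked at chain node X3 ∈ conditioning set.
  P8: blocked at fork node X3 ∈ conditioning set.
{X1, X3, X4} does not satisfy the backdoor criterion.

No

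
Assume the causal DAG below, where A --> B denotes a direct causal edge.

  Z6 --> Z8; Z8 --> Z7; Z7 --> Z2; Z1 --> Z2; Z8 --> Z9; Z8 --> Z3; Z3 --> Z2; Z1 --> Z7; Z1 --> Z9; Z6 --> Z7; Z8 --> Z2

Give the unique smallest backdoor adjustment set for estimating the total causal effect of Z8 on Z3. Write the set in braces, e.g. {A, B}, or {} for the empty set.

Variables eligible for adjustment (non-descendants of Z8, excluding Z8 and Z3): {Z1, Z6}.
Backdoor paths from Z8 to Z3:
  P1: Z8 <- Z6 -> Z7 <- Z1 -> Z2 <- Z3
  P2: Z8 <- Z6 -> Z7 -> Z2 <- Z3
Each backdoor path contains an unconditioned collider, so every path is already blocked with the empty conditioning set:
  P1: blocked at collider Z7 (neither it nor any descendant is in the conditioning set).
  P2: blocked at collider Z2 (neither it nor any descendant is in the conditioning set).
The empty set is therefore the unique smallest valid set.

{}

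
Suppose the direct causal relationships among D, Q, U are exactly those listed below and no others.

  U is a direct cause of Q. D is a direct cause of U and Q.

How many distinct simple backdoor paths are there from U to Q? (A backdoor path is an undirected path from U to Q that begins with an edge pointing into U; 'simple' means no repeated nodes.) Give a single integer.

A backdoor path from U to Q is any simple undirected path whose first edge points into U (i.e. leaves U via a parent).
Parents of U: {D}.
Enumerating:
  P1: U <- D -> Q
That exhausts the simple backdoor paths. Count: 1.

1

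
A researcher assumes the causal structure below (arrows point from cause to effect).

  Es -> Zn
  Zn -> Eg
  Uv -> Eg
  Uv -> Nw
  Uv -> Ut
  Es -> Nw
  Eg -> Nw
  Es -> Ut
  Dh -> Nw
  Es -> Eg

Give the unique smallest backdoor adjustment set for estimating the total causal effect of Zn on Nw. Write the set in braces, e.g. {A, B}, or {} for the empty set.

{Es}

Variables eligible for adjustment (non-descendants of Zn, excluding Zn and Nw): {Dh, Es, Ut, Uv}.
Backdoor paths from Zn to Nw:
  P1: Zn <- Es -> Eg <- Uv -> Nw
  P2: Zn <- Es -> Eg -> Nw
  P3: Zn <- Es -> Nw
  P4: Zn <- Es -> Ut <- Uv -> Eg -> Nw
  P5: Zn <- Es -> Ut <- Uv -> Nw
The empty set is not sufficient: P2 (Zn <- Es -> Eg -> Nw) has no collider blocking it and no conditioned non-collider, so it is open.
Try {Es}:
  P1: blocked at fork node Es ∈ conditioning set.
  P2: blocked at fork node Es ∈ conditioning set.
  P3: blocked at fork node Es ∈ conditioning set.
  P4: blocked at fork node Es ∈ conditioning set.
  P5: blocked at fork node Es ∈ conditioning set.
{Es} contains no descendant of Zn and blocks every backdoor path.
No other singleton works — e.g. {Dh} leaves P2 open — so {Es} is the unique smallest valid adjustment set.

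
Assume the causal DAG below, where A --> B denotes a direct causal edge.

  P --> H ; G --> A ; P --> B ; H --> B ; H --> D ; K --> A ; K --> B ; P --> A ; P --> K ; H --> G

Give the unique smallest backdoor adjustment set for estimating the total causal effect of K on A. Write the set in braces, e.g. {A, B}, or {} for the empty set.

Variables eligible for adjustment (non-descendants of K, excluding K and A): {D, G, H, P}.
Backdoor paths from K to A:
  P1: K <- P -> H -> G -> A
  P2: K <- P -> B <- H -> G -> A
  P3: K <- P -> A
The empty set is not sufficient: P1 (K <- P -> H -> G -> A) has no collider blocking it and no conditioned non-collider, so it is open.
Try {P}:
  P1: blocked at fork node P ∈ conditioning set.
  P2: blocked at fork node P ∈ conditioning set.
  P3: blocked at fork node P ∈ conditioning set.
{P} contains no descendant of K and blocks every backdoor path.
No other singleton works — e.g. {H} leaves P3 open — so {P} is the unique smallest valid adjustment set.

{P}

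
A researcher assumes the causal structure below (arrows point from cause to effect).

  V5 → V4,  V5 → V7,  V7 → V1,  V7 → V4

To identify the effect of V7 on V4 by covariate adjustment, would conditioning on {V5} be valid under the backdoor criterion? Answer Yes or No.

Yes

Backdoor paths from V7 to V4 (paths whose first edge points into V7):
  P1: V7 <- V5 -> V4
Condition 1 (no descendant of V7 in the set): holds — descendants of V7 are {V1, V4}; none are in {V5}.
Condition 2 (every backdoor path blocked by {V5}):
  P1: blocked at fork node V5 ∈ conditioning set.
{V5} satisfies the backdoor criterion.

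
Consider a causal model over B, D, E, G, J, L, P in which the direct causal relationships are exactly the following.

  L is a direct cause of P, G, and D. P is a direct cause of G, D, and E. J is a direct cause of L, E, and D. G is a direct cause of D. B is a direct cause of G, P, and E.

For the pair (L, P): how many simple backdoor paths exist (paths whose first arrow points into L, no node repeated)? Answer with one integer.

A backdoor path from L to P is any simple undirected path whose first edge points into L (i.e. leaves L via a parent).
Parents of L: {J}.
Enumerating:
  P1: L <- J -> E <- B -> P
  P2: L <- J -> E <- B -> G <- P
  P3: L <- J -> E <- B -> G -> D <- P
  P4: L <- J -> E <- P
  P5: L <- J -> D <- P
  P6: L <- J -> D <- G <- B -> P
  P7: L <- J -> D <- G <- B -> E <- P
  P8: L <- J -> D <- G <- P
That exhausts the simple backdoor paths. Count: 8.

8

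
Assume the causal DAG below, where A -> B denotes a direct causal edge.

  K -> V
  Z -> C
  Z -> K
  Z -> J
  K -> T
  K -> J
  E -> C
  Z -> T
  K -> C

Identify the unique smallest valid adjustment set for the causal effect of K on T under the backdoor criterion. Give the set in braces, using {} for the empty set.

{Z}

Variables eligible for adjustment (non-descendants of K, excluding K and T): {E, Z}.
Backdoor paths from K to T:
  P1: K <- Z -> T
The empty set is not sufficient: P1 (K <- Z -> T) has no collider blocking it and no conditioned non-collider, so it is open.
Try {Z}:
  P1: blocked at fork node Z ∈ conditioning set.
{Z} contains no descendant of K and blocks every backdoor path.
No other singleton works — e.g. {E} leaves P1 open — so {Z} is the unique smallest valid adjustment set.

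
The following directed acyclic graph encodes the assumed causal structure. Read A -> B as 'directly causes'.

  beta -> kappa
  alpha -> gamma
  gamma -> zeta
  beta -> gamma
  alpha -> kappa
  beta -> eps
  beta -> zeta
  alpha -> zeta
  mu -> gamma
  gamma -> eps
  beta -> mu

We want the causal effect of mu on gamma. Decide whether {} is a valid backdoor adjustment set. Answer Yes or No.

Backdoor paths from mu to gamma (paths whose first edge points into mu):
  P1: mu <- beta -> kappa <- alpha -> gamma
  P2: mu <- beta -> kappa <- alpha -> zeta <- gamma
  P3: mu <- beta -> gamma
  P4: mu <- beta -> eps <- gamma
  P5: mu <- beta -> zeta <- alpha -> gamma
  P6: mu <- beta -> zeta <- gamma
Condition 1 (no descendant of mu in the set): holds — descendants of mu are {eps, gamma, zeta}; none are in {}.
Condition 2 (every backdoor path blocked by {}):
  P1: blocked at collider kappa (neither it nor any descendant is in the conditioning set).
  P2: blocked at collider kappa (neither it nor any descendant is in the conditioning set).
  P3: open — no interior node is in the conditioning set.
  P4: blocked at collider eps (neither it nor any descendant is in the conditioning set).
  P5: blocked at collider zeta (neither it nor any descendant is in the conditioning set).
  P6: blocked at collider zeta (neither it nor any descendant is in the conditioning set).
{} does not satisfy the backdoor criterion.

No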